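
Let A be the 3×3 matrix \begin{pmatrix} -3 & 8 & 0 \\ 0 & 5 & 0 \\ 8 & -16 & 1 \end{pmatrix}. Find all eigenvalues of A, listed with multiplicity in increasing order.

Characteristic polynomial: p(λ) = λ^3 - 3λ^2 - 13λ + 15 = (λ - 5)(λ - 1)(λ + 3).
Roots (with multiplicity): -3, 1, 5.

-3, 1, 5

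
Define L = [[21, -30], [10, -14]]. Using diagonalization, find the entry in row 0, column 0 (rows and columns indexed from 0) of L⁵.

Characteristic polynomial: μ^2 - 7μ + 6 = (μ - 6)(μ - 1), so the eigenvalues are 1, 6.
μ=6: eigenvector (-2, -1).
μ=1: eigenvector (3, 2).
P = [[-2, 3], [-1, 2]], D = diag(6, 1), P⁻¹ = [[-2, 3], [-1, 2]].
L⁵ = P·diag(7776, 1)·P⁻¹ = [[31101, -46650], [15550, -23324]].
The requested entry is 31101.

31101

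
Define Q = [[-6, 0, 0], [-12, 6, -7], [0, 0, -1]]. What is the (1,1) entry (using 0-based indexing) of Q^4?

Characteristic polynomial: t^3 + t^2 - 36t - 36 = (t - 6)(t + 1)(t + 6), so the eigenvalues are -6, -1, 6.
t=-6: eigenvector (1, 1, 0).
t=6: eigenvector (0, 1, 0).
t=-1: eigenvector (0, 1, 1).
P = [[1, 0, 0], [1, 1, 1], [0, 0, 1]], D = diag(-6, 6, -1), P⁻¹ = [[1, 0, 0], [-1, 1, -1], [0, 0, 1]].
Q⁴ = P·diag(1296, 1296, 1)·P⁻¹ = [[1296, 0, 0], [0, 1296, -1295], [0, 0, 1]].
The requested entry is 1296.

1296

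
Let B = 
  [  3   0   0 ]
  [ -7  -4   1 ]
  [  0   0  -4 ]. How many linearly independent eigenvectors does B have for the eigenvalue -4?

1

B + 4I = [[7, 0, 0], [-7, 0, 1], [0, 0, 0]].
This matrix has rank 2, so its null space has dimension 3 − 2 = 1.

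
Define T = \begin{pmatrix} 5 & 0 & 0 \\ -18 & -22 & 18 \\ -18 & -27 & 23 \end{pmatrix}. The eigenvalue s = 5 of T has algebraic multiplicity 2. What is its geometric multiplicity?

2

T − 5I = [[0, 0, 0], [-18, -27, 18], [-18, -27, 18]].
This matrix has rank 1, so its null space has dimension 3 − 1 = 2.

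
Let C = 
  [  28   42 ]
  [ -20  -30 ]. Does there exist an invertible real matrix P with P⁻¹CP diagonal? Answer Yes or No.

Characteristic polynomial: p(t) = t^2 + 2t = t(t + 2).
All 2 eigenvalues are distinct, so C is diagonalizable.

Yes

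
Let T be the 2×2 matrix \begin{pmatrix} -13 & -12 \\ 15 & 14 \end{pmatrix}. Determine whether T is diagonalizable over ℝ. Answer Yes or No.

Characteristic polynomial: p(r) = r^2 - r - 2 = (r - 2)(r + 1).
All 2 eigenvalues are distinct, so T is diagonalizable.

Yes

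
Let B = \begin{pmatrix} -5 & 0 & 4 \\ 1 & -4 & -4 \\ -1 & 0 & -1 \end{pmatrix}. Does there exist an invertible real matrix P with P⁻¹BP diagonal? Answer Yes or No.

Characteristic polynomial: p(λ) = λ^3 + 10λ^2 + 33λ + 36 = (λ + 3)^2(λ + 4).
λ = -3 has algebraic multiplicity 2; rank(B + 3I) = 2, so geometric multiplicity = 1.
Geometric multiplicity < algebraic multiplicity, so B is not diagonalizable.

No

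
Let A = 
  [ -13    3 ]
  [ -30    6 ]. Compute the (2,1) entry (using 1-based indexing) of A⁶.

Characteristic polynomial: λ^2 + 7λ + 12 = (λ + 3)(λ + 4), so the eigenvalues are -4, -3.
λ=-3: eigenvector (3, 10).
λ=-4: eigenvector (1, 3).
P = [[3, 1], [10, 3]], D = diag(-3, -4), P⁻¹ = [[-3, 1], [10, -3]].
A⁶ = P·diag(729, 4096)·P⁻¹ = [[34399, -10101], [101010, -29574]].
The requested entry is 101010.

101010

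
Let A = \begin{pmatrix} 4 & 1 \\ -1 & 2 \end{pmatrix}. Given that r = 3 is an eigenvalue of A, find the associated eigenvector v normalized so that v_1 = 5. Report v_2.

A − 3I = [[1, 1], [-1, -1]].
Solving (A − 3I)v = 0 gives the eigenspace spanned by (5, -5).
With v_1 = 5, v = (5, -5), so v_2 = -5.

-5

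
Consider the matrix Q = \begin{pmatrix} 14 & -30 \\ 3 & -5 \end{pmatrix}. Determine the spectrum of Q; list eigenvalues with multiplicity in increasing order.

Characteristic polynomial: p(λ) = λ^2 - 9λ + 20 = (λ - 5)(λ - 4).
Roots (with multiplicity): 4, 5.

4, 5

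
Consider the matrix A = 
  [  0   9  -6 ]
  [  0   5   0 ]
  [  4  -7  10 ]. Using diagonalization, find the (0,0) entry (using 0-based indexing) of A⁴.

Characteristic polynomial: s^3 - 15s^2 + 74s - 120 = (s - 6)(s - 5)(s - 4), so the eigenvalues are 4, 5, 6.
s=4: eigenvector (3, 0, -2).
s=5: eigenvector (3, 1, -1).
s=6: eigenvector (-1, 0, 1).
P = [[3, 3, -1], [0, 1, 0], [-2, -1, 1]], D = diag(4, 5, 6), P⁻¹ = [[1, -2, 1], [0, 1, 0], [2, -3, 3]].
A⁴ = P·diag(256, 625, 1296)·P⁻¹ = [[-1824, 4227, -3120], [0, 625, 0], [2080, -3489, 3376]].
The requested entry is -1824.

-1824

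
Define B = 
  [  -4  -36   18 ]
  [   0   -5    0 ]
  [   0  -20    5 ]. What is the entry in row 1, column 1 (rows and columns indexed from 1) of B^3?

-64

Characteristic polynomial: λ^3 + 4λ^2 - 25λ - 100 = (λ - 5)(λ + 4)(λ + 5), so the eigenvalues are -5, -4, 5.
λ=-4: eigenvector (1, 0, 0).
λ=-5: eigenvector (0, 1, 2).
λ=5: eigenvector (2, 0, 1).
P = [[1, 0, 2], [0, 1, 0], [0, 2, 1]], D = diag(-4, -5, 5), P⁻¹ = [[1, 4, -2], [0, 1, 0], [0, -2, 1]].
B³ = P·diag(-64, -125, 125)·P⁻¹ = [[-64, -756, 378], [0, -125, 0], [0, -500, 125]].
The requested entry is -64.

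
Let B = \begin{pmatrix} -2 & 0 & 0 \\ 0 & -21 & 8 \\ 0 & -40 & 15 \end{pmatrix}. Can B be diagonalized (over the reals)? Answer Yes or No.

Yes

Characteristic polynomial: p(μ) = μ^3 + 8μ^2 + 17μ + 10 = (μ + 1)(μ + 2)(μ + 5).
All 3 eigenvalues are distinct, so B is diagonalizable.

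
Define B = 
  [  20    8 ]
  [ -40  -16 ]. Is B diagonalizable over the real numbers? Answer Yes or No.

Characteristic polynomial: p(λ) = λ^2 - 4λ = λ(λ - 4).
All 2 eigenvalues are distinct, so B is diagonalizable.

Yes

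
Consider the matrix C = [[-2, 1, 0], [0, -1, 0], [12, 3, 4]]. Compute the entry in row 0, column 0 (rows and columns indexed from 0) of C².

4

Characteristic polynomial: t^3 - t^2 - 10t - 8 = (t - 4)(t + 1)(t + 2), so the eigenvalues are -2, -1, 4.
t=-2: eigenvector (1, 0, -2).
t=-1: eigenvector (1, 1, -3).
t=4: eigenvector (0, 0, 1).
P = [[1, 1, 0], [0, 1, 0], [-2, -3, 1]], D = diag(-2, -1, 4), P⁻¹ = [[1, -1, 0], [0, 1, 0], [2, 1, 1]].
C² = P·diag(4, 1, 16)·P⁻¹ = [[4, -3, 0], [0, 1, 0], [24, 21, 16]].
The requested entry is 4.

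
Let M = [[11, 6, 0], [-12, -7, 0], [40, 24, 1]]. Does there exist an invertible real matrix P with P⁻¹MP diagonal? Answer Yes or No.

Characteristic polynomial: p(μ) = μ^3 - 5μ^2 - μ + 5 = (μ - 5)(μ - 1)(μ + 1).
All 3 eigenvalues are distinct, so M is diagonalizable.

Yes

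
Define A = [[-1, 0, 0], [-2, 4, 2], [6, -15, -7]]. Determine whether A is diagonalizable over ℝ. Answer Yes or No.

Characteristic polynomial: p(μ) = μ^3 + 4μ^2 + 5μ + 2 = (μ + 1)^2(μ + 2).
μ = -1 has algebraic multiplicity 2; rank(A + 1I) = 1, so geometric multiplicity = 2.
Every eigenvalue has geometric = algebraic multiplicity, so A is diagonalizable.

Yes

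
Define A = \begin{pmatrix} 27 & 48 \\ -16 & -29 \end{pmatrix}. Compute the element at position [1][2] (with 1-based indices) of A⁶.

-89376

Characteristic polynomial: t^2 + 2t - 15 = (t - 3)(t + 5), so the eigenvalues are -5, 3.
t=-5: eigenvector (-3, 2).
t=3: eigenvector (-2, 1).
P = [[-3, -2], [2, 1]], D = diag(-5, 3), P⁻¹ = [[1, 2], [-2, -3]].
A⁶ = P·diag(15625, 729)·P⁻¹ = [[-43959, -89376], [29792, 60313]].
The requested entry is -89376.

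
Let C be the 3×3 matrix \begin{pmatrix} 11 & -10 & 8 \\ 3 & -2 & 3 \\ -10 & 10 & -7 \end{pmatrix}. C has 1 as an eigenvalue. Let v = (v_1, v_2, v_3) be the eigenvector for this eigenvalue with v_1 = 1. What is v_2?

1

C − 1I = [[10, -10, 8], [3, -3, 3], [-10, 10, -8]].
Solving (C − 1I)v = 0 gives the eigenspace spanned by (1, 1, 0).
With v_1 = 1, v = (1, 1, 0), so v_2 = 1.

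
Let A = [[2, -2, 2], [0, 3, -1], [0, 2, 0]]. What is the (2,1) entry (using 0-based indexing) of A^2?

6

Characteristic polynomial: t^3 - 5t^2 + 8t - 4 = (t - 2)^2(t - 1), so the eigenvalues are 1, 2, 2.
t=1: eigenvector (-2, 1, 2).
t=2: eigenvector (1, 0, 0).
t=2: eigenvector (0, -1, -1).
P = [[-2, 1, 0], [1, 0, -1], [2, 0, -1]], D = diag(1, 2, 2), P⁻¹ = [[0, -1, 1], [1, -2, 2], [0, -2, 1]].
A² = P·diag(1, 4, 4)·P⁻¹ = [[4, -6, 6], [0, 7, -3], [0, 6, -2]].
The requested entry is 6.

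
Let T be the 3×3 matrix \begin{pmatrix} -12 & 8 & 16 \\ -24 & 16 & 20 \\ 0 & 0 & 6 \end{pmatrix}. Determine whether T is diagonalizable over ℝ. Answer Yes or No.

Characteristic polynomial: p(λ) = λ^3 - 10λ^2 + 24λ = λ(λ - 6)(λ - 4).
All 3 eigenvalues are distinct, so T is diagonalizable.

Yes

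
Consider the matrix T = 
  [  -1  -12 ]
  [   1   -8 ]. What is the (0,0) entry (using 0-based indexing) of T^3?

119

Characteristic polynomial: r^2 + 9r + 20 = (r + 4)(r + 5), so the eigenvalues are -5, -4.
r=-4: eigenvector (4, 1).
r=-5: eigenvector (-3, -1).
P = [[4, -3], [1, -1]], D = diag(-4, -5), P⁻¹ = [[1, -3], [1, -4]].
T³ = P·diag(-64, -125)·P⁻¹ = [[119, -732], [61, -308]].
The requested entry is 119.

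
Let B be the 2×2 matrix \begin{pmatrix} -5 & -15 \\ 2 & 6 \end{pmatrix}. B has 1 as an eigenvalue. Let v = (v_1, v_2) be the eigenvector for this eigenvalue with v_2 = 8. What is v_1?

-20

B − 1I = [[-6, -15], [2, 5]].
Solving (B − 1I)v = 0 gives the eigenspace spanned by (-20, 8).
With v_2 = 8, v = (-20, 8), so v_1 = -20.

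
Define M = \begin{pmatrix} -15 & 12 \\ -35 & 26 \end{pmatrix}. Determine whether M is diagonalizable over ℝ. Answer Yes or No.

Yes

Characteristic polynomial: p(t) = t^2 - 11t + 30 = (t - 6)(t - 5).
All 2 eigenvalues are distinct, so M is diagonalizable.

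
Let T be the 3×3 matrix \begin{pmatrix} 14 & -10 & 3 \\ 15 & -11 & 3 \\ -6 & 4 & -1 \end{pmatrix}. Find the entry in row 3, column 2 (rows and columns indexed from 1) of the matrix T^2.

Characteristic polynomial: r^3 - 2r^2 - r + 2 = (r - 2)(r - 1)(r + 1), so the eigenvalues are -1, 1, 2.
r=2: eigenvector (3, 3, -2).
r=1: eigenvector (-1, -1, 1).
r=-1: eigenvector (2, 3, 0).
P = [[3, -1, 2], [3, -1, 3], [-2, 1, 0]], D = diag(2, 1, -1), P⁻¹ = [[3, -2, 1], [6, -4, 3], [-1, 1, 0]].
T² = P·diag(4, 1, 1)·P⁻¹ = [[28, -18, 9], [27, -17, 9], [-18, 12, -5]].
The requested entry is 12.

12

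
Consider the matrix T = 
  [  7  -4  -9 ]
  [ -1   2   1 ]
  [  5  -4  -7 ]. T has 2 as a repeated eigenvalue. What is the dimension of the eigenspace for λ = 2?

1

T − 2I = [[5, -4, -9], [-1, 0, 1], [5, -4, -9]].
This matrix has rank 2, so its null space has dimension 3 − 2 = 1.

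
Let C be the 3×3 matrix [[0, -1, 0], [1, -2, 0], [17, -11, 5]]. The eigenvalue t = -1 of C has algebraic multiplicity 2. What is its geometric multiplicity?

1

C + 1I = [[1, -1, 0], [1, -1, 0], [17, -11, 6]].
This matrix has rank 2, so its null space has dimension 3 − 2 = 1.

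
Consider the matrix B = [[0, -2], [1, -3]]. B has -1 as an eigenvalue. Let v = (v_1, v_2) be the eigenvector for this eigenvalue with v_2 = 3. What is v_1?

B + 1I = [[1, -2], [1, -2]].
Solving (B + 1I)v = 0 gives the eigenspace spanned by (6, 3).
With v_2 = 3, v = (6, 3), so v_1 = 6.

6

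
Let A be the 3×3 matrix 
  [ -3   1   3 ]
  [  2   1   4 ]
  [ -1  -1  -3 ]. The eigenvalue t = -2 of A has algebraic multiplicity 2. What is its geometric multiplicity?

A + 2I = [[-1, 1, 3], [2, 3, 4], [-1, -1, -1]].
This matrix has rank 2, so its null space has dimension 3 − 2 = 1.

1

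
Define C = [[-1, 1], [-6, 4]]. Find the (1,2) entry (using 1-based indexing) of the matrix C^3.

7

Characteristic polynomial: μ^2 - 3μ + 2 = (μ - 2)(μ - 1), so the eigenvalues are 1, 2.
μ=1: eigenvector (1, 2).
μ=2: eigenvector (1, 3).
P = [[1, 1], [2, 3]], D = diag(1, 2), P⁻¹ = [[3, -1], [-2, 1]].
C³ = P·diag(1, 8)·P⁻¹ = [[-13, 7], [-42, 22]].
The requested entry is 7.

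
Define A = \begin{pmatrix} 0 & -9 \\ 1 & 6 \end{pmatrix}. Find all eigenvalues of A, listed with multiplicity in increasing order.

Characteristic polynomial: p(s) = s^2 - 6s + 9 = (s - 3)^2.
Roots (with multiplicity): 3, 3.

3, 3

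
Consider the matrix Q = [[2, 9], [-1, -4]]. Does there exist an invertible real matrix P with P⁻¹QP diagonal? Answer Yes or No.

Characteristic polynomial: p(μ) = μ^2 + 2μ + 1 = (μ + 1)^2.
μ = -1 has algebraic multiplicity 2; rank(Q + 1I) = 1, so geometric multiplicity = 1.
Geometric multiplicity < algebraic multiplicity, so Q is not diagonalizable.

No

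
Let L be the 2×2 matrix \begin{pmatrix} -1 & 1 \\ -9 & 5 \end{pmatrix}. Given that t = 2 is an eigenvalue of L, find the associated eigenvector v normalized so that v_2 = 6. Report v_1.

L − 2I = [[-3, 1], [-9, 3]].
Solving (L − 2I)v = 0 gives the eigenspace spanned by (2, 6).
With v_2 = 6, v = (2, 6), so v_1 = 2.

2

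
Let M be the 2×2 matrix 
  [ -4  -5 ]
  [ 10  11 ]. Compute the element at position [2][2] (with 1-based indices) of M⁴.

2591

Characteristic polynomial: μ^2 - 7μ + 6 = (μ - 6)(μ - 1), so the eigenvalues are 1, 6.
μ=1: eigenvector (1, -1).
μ=6: eigenvector (1, -2).
P = [[1, 1], [-1, -2]], D = diag(1, 6), P⁻¹ = [[2, 1], [-1, -1]].
M⁴ = P·diag(1, 1296)·P⁻¹ = [[-1294, -1295], [2590, 2591]].
The requested entry is 2591.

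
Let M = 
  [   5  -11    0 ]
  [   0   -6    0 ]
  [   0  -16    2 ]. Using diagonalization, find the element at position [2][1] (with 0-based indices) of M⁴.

Characteristic polynomial: t^3 - t^2 - 32t + 60 = (t - 5)(t - 2)(t + 6), so the eigenvalues are -6, 2, 5.
t=5: eigenvector (1, 0, 0).
t=-6: eigenvector (1, 1, 2).
t=2: eigenvector (0, 0, 1).
P = [[1, 1, 0], [0, 1, 0], [0, 2, 1]], D = diag(5, -6, 2), P⁻¹ = [[1, -1, 0], [0, 1, 0], [0, -2, 1]].
M⁴ = P·diag(625, 1296, 16)·P⁻¹ = [[625, 671, 0], [0, 1296, 0], [0, 2560, 16]].
The requested entry is 2560.

2560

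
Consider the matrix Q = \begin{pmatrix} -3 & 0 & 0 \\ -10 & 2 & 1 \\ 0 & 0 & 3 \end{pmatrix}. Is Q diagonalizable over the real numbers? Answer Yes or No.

Yes

Characteristic polynomial: p(t) = t^3 - 2t^2 - 9t + 18 = (t - 3)(t - 2)(t + 3).
All 3 eigenvalues are distinct, so Q is diagonalizable.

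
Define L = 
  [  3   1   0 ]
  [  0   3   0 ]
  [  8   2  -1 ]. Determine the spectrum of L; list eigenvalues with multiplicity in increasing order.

Characteristic polynomial: p(λ) = λ^3 - 5λ^2 + 3λ + 9 = (λ - 3)^2(λ + 1).
Roots (with multiplicity): -1, 3, 3.

-1, 3, 3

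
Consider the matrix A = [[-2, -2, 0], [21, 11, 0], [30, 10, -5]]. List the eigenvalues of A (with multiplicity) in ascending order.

-5, 4, 5

Characteristic polynomial: p(t) = t^3 - 4t^2 - 25t + 100 = (t - 5)(t - 4)(t + 5).
Roots (with multiplicity): -5, 4, 5.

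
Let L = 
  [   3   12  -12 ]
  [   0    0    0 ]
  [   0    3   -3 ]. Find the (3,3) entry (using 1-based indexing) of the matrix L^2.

9

Characteristic polynomial: r^3 - 9r = r(r - 3)(r + 3), so the eigenvalues are -3, 0, 3.
r=3: eigenvector (1, 0, 0).
r=-3: eigenvector (2, 0, 1).
r=0: eigenvector (0, 1, 1).
P = [[1, 2, 0], [0, 0, 1], [0, 1, 1]], D = diag(3, -3, 0), P⁻¹ = [[1, 2, -2], [0, -1, 1], [0, 1, 0]].
L² = P·diag(9, 9, 0)·P⁻¹ = [[9, 0, 0], [0, 0, 0], [0, -9, 9]].
The requested entry is 9.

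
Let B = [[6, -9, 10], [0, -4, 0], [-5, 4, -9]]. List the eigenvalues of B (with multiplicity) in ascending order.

-4, -4, 1

Characteristic polynomial: p(t) = t^3 + 7t^2 + 8t - 16 = (t - 1)(t + 4)^2.
Roots (with multiplicity): -4, -4, 1.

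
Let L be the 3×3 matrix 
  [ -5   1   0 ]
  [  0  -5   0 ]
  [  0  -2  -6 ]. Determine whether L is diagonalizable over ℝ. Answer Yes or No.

Characteristic polynomial: p(r) = r^3 + 16r^2 + 85r + 150 = (r + 5)^2(r + 6).
r = -5 has algebraic multiplicity 2; rank(L + 5I) = 2, so geometric multiplicity = 1.
Geometric multiplicity < algebraic multiplicity, so L is not diagonalizable.

No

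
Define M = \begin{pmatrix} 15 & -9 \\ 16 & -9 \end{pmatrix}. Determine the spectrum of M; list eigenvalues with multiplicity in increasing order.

Characteristic polynomial: p(r) = r^2 - 6r + 9 = (r - 3)^2.
Roots (with multiplicity): 3, 3.

3, 3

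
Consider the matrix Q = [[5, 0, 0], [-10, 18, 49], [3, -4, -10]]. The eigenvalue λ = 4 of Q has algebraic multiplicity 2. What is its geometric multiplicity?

Q − 4I = [[1, 0, 0], [-10, 14, 49], [3, -4, -14]].
This matrix has rank 2, so its null space has dimension 3 − 2 = 1.

1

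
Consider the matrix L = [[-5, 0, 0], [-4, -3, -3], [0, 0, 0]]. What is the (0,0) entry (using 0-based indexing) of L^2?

Characteristic polynomial: r^3 + 8r^2 + 15r = r(r + 3)(r + 5), so the eigenvalues are -5, -3, 0.
r=-3: eigenvector (0, 1, 0).
r=-5: eigenvector (1, 2, 0).
r=0: eigenvector (0, -1, 1).
P = [[0, 1, 0], [1, 2, -1], [0, 0, 1]], D = diag(-3, -5, 0), P⁻¹ = [[-2, 1, 1], [1, 0, 0], [0, 0, 1]].
L² = P·diag(9, 25, 0)·P⁻¹ = [[25, 0, 0], [32, 9, 9], [0, 0, 0]].
The requested entry is 25.

25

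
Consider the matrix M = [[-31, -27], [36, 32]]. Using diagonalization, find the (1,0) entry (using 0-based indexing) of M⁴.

Characteristic polynomial: s^2 - s - 20 = (s - 5)(s + 4), so the eigenvalues are -4, 5.
s=5: eigenvector (-3, 4).
s=-4: eigenvector (1, -1).
P = [[-3, 1], [4, -1]], D = diag(5, -4), P⁻¹ = [[1, 1], [4, 3]].
M⁴ = P·diag(625, 256)·P⁻¹ = [[-851, -1107], [1476, 1732]].
The requested entry is 1476.

1476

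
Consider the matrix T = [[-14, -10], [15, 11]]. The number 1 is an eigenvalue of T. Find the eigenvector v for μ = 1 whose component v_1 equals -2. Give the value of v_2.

3

T − 1I = [[-15, -10], [15, 10]].
Solving (T − 1I)v = 0 gives the eigenspace spanned by (-2, 3).
With v_1 = -2, v = (-2, 3), so v_2 = 3.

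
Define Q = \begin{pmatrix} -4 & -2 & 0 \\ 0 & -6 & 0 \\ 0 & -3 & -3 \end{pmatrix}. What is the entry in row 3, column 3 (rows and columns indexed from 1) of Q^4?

Characteristic polynomial: r^3 + 13r^2 + 54r + 72 = (r + 3)(r + 4)(r + 6), so the eigenvalues are -6, -4, -3.
r=-4: eigenvector (1, 0, 0).
r=-6: eigenvector (1, 1, 1).
r=-3: eigenvector (0, 0, 1).
P = [[1, 1, 0], [0, 1, 0], [0, 1, 1]], D = diag(-4, -6, -3), P⁻¹ = [[1, -1, 0], [0, 1, 0], [0, -1, 1]].
Q⁴ = P·diag(256, 1296, 81)·P⁻¹ = [[256, 1040, 0], [0, 1296, 0], [0, 1215, 81]].
The requested entry is 81.

81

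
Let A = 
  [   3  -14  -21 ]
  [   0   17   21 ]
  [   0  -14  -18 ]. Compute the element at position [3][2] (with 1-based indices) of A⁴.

Characteristic polynomial: λ^3 - 2λ^2 - 15λ + 36 = (λ - 3)^2(λ + 4), so the eigenvalues are -4, 3, 3.
λ=3: eigenvector (1, 0, 0).
λ=3: eigenvector (-2, 3, -2).
λ=-4: eigenvector (1, -1, 1).
P = [[1, -2, 1], [0, 3, -1], [0, -2, 1]], D = diag(3, 3, -4), P⁻¹ = [[1, 0, -1], [0, 1, 1], [0, 2, 3]].
A⁴ = P·diag(81, 81, 256)·P⁻¹ = [[81, 350, 525], [0, -269, -525], [0, 350, 606]].
The requested entry is 350.

350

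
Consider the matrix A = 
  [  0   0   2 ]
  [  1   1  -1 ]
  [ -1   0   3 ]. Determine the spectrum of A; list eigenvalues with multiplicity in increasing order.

Characteristic polynomial: p(λ) = λ^3 - 4λ^2 + 5λ - 2 = (λ - 2)(λ - 1)^2.
Roots (with multiplicity): 1, 1, 2.

1, 1, 2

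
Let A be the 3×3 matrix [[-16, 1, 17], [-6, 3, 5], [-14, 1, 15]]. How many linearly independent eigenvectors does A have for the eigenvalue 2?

1

A − 2I = [[-18, 1, 17], [-6, 1, 5], [-14, 1, 13]].
This matrix has rank 2, so its null space has dimension 3 − 2 = 1.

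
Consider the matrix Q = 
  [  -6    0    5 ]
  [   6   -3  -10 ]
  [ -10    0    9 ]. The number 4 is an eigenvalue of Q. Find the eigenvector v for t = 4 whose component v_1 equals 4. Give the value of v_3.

8

Q − 4I = [[-10, 0, 5], [6, -7, -10], [-10, 0, 5]].
Solving (Q − 4I)v = 0 gives the eigenspace spanned by (4, -8, 8).
With v_1 = 4, v = (4, -8, 8), so v_3 = 8.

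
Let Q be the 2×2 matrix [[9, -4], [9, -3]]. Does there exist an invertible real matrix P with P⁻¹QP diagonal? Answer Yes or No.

Characteristic polynomial: p(λ) = λ^2 - 6λ + 9 = (λ - 3)^2.
λ = 3 has algebraic multiplicity 2; rank(Q − 3I) = 1, so geometric multiplicity = 1.
Geometric multiplicity < algebraic multiplicity, so Q is not diagonalizable.

No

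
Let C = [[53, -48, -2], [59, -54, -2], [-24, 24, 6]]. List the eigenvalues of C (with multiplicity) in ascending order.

Characteristic polynomial: p(r) = r^3 - 5r^2 - 36r + 180 = (r - 6)(r - 5)(r + 6).
Roots (with multiplicity): -6, 5, 6.

-6, 5, 6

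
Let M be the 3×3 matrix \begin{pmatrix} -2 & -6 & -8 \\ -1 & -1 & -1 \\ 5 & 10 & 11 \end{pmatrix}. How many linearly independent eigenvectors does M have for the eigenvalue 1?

1

M − 1I = [[-3, -6, -8], [-1, -2, -1], [5, 10, 10]].
This matrix has rank 2, so its null space has dimension 3 − 2 = 1.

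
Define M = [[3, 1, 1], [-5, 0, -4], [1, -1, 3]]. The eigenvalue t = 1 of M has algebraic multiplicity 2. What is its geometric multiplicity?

M − 1I = [[2, 1, 1], [-5, -1, -4], [1, -1, 2]].
This matrix has rank 2, so its null space has dimension 3 − 2 = 1.

1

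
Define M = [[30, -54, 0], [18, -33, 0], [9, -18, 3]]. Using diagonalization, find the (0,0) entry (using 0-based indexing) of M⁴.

-3564

Characteristic polynomial: λ^3 - 27λ + 54 = (λ - 3)^2(λ + 6), so the eigenvalues are -6, 3, 3.
λ=-6: eigenvector (-3, -2, -1).
λ=3: eigenvector (0, 0, 1).
λ=3: eigenvector (2, 1, 0).
P = [[-3, 0, 2], [-2, 0, 1], [-1, 1, 0]], D = diag(-6, 3, 3), P⁻¹ = [[1, -2, 0], [1, -2, 1], [2, -3, 0]].
M⁴ = P·diag(1296, 81, 81)·P⁻¹ = [[-3564, 7290, 0], [-2430, 4941, 0], [-1215, 2430, 81]].
The requested entry is -3564.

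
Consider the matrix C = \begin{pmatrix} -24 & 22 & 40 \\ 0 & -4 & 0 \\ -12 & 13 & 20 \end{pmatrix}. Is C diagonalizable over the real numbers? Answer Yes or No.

No

Characteristic polynomial: p(λ) = λ^3 + 8λ^2 + 16λ = λ(λ + 4)^2.
λ = -4 has algebraic multiplicity 2; rank(C + 4I) = 2, so geometric multiplicity = 1.
Geometric multiplicity < algebraic multiplicity, so C is not diagonalizable.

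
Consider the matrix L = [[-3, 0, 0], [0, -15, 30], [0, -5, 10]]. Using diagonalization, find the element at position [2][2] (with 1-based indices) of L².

75

Characteristic polynomial: t^3 + 8t^2 + 15t = t(t + 3)(t + 5), so the eigenvalues are -5, -3, 0.
t=-3: eigenvector (1, 0, 0).
t=-5: eigenvector (0, 3, 1).
t=0: eigenvector (0, 2, 1).
P = [[1, 0, 0], [0, 3, 2], [0, 1, 1]], D = diag(-3, -5, 0), P⁻¹ = [[1, 0, 0], [0, 1, -2], [0, -1, 3]].
L² = P·diag(9, 25, 0)·P⁻¹ = [[9, 0, 0], [0, 75, -150], [0, 25, -50]].
The requested entry is 75.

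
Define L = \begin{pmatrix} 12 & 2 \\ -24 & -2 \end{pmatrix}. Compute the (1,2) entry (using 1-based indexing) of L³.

152

Characteristic polynomial: s^2 - 10s + 24 = (s - 6)(s - 4), so the eigenvalues are 4, 6.
s=4: eigenvector (-1, 4).
s=6: eigenvector (1, -3).
P = [[-1, 1], [4, -3]], D = diag(4, 6), P⁻¹ = [[3, 1], [4, 1]].
L³ = P·diag(64, 216)·P⁻¹ = [[672, 152], [-1824, -392]].
The requested entry is 152.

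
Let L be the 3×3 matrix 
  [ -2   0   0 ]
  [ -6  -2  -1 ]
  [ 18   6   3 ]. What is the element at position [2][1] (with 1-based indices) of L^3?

Characteristic polynomial: μ^3 + μ^2 - 2μ = μ(μ - 1)(μ + 2), so the eigenvalues are -2, 0, 1.
μ=-2: eigenvector (1, 2, -6).
μ=0: eigenvector (0, 1, -2).
μ=1: eigenvector (0, 1, -3).
P = [[1, 0, 0], [2, 1, 1], [-6, -2, -3]], D = diag(-2, 0, 1), P⁻¹ = [[1, 0, 0], [0, 3, 1], [-2, -2, -1]].
L³ = P·diag(-8, 0, 1)·P⁻¹ = [[-8, 0, 0], [-18, -2, -1], [54, 6, 3]].
The requested entry is -18.

-18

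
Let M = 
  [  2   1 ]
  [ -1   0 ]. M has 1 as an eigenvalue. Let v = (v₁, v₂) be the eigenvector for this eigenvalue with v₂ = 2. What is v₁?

M − 1I = [[1, 1], [-1, -1]].
Solving (M − 1I)v = 0 gives the eigenspace spanned by (-2, 2).
With v₂ = 2, v = (-2, 2), so v₁ = -2.

-2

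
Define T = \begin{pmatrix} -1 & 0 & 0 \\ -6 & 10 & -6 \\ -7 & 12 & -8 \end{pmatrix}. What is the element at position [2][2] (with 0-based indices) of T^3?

Characteristic polynomial: s^3 - s^2 - 10s - 8 = (s - 4)(s + 1)(s + 2), so the eigenvalues are -2, -1, 4.
s=-1: eigenvector (1, 0, -1).
s=-2: eigenvector (0, -1, -2).
s=4: eigenvector (0, 1, 1).
P = [[1, 0, 0], [0, -1, 1], [-1, -2, 1]], D = diag(-1, -2, 4), P⁻¹ = [[1, 0, 0], [-1, 1, -1], [-1, 2, -1]].
T³ = P·diag(-1, -8, 64)·P⁻¹ = [[-1, 0, 0], [-72, 136, -72], [-79, 144, -80]].
The requested entry is -80.

-80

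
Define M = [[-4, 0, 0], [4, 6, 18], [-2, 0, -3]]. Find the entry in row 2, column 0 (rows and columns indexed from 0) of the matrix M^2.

14

Characteristic polynomial: λ^3 + λ^2 - 30λ - 72 = (λ - 6)(λ + 3)(λ + 4), so the eigenvalues are -4, -3, 6.
λ=6: eigenvector (0, 1, 0).
λ=-4: eigenvector (1, -4, 2).
λ=-3: eigenvector (0, -2, 1).
P = [[0, 1, 0], [1, -4, -2], [0, 2, 1]], D = diag(6, -4, -3), P⁻¹ = [[0, 1, 2], [1, 0, 0], [-2, 0, 1]].
M² = P·diag(36, 16, 9)·P⁻¹ = [[16, 0, 0], [-28, 36, 54], [14, 0, 9]].
The requested entry is 14.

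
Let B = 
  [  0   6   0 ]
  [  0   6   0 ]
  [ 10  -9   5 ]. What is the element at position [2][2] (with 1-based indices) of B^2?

36

Characteristic polynomial: t^3 - 11t^2 + 30t = t(t - 6)(t - 5), so the eigenvalues are 0, 5, 6.
t=0: eigenvector (1, 0, -2).
t=5: eigenvector (0, 0, 1).
t=6: eigenvector (1, 1, 1).
P = [[1, 0, 1], [0, 0, 1], [-2, 1, 1]], D = diag(0, 5, 6), P⁻¹ = [[1, -1, 0], [2, -3, 1], [0, 1, 0]].
B² = P·diag(0, 25, 36)·P⁻¹ = [[0, 36, 0], [0, 36, 0], [50, -39, 25]].
The requested entry is 36.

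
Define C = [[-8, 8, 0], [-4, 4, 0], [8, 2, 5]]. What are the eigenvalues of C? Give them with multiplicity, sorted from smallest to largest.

Characteristic polynomial: p(r) = r^3 - r^2 - 20r = r(r - 5)(r + 4).
Roots (with multiplicity): -4, 0, 5.

-4, 0, 5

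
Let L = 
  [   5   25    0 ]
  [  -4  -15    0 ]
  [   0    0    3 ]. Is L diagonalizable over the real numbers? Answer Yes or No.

Characteristic polynomial: p(r) = r^3 + 7r^2 - 5r - 75 = (r - 3)(r + 5)^2.
r = -5 has algebraic multiplicity 2; rank(L + 5I) = 2, so geometric multiplicity = 1.
Geometric multiplicity < algebraic multiplicity, so L is not diagonalizable.

No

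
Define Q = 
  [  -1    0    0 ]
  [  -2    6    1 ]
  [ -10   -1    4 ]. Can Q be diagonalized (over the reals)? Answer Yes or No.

No

Characteristic polynomial: p(s) = s^3 - 9s^2 + 15s + 25 = (s - 5)^2(s + 1).
s = 5 has algebraic multiplicity 2; rank(Q − 5I) = 2, so geometric multiplicity = 1.
Geometric multiplicity < algebraic multiplicity, so Q is not diagonalizable.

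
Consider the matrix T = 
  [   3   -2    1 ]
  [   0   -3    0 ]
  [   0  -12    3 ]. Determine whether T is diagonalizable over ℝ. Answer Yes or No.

No

Characteristic polynomial: p(λ) = λ^3 - 3λ^2 - 9λ + 27 = (λ - 3)^2(λ + 3).
λ = 3 has algebraic multiplicity 2; rank(T − 3I) = 2, so geometric multiplicity = 1.
Geometric multiplicity < algebraic multiplicity, so T is not diagonalizable.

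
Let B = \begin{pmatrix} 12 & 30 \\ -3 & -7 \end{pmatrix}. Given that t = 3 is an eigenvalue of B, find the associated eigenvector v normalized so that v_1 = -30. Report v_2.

9

B − 3I = [[9, 30], [-3, -10]].
Solving (B − 3I)v = 0 gives the eigenspace spanned by (-30, 9).
With v_1 = -30, v = (-30, 9), so v_2 = 9.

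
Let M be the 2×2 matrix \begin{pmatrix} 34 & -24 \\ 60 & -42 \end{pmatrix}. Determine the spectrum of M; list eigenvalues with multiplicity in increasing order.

-6, -2

Characteristic polynomial: p(s) = s^2 + 8s + 12 = (s + 2)(s + 6).
Roots (with multiplicity): -6, -2.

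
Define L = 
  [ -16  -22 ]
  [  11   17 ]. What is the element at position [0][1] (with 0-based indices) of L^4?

Characteristic polynomial: r^2 - r - 30 = (r - 6)(r + 5), so the eigenvalues are -5, 6.
r=6: eigenvector (1, -1).
r=-5: eigenvector (2, -1).
P = [[1, 2], [-1, -1]], D = diag(6, -5), P⁻¹ = [[-1, -2], [1, 1]].
L⁴ = P·diag(1296, 625)·P⁻¹ = [[-46, -1342], [671, 1967]].
The requested entry is -1342.

-1342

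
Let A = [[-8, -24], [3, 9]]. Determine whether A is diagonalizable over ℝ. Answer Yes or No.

Characteristic polynomial: p(t) = t^2 - t = t(t - 1).
All 2 eigenvalues are distinct, so A is diagonalizable.

Yes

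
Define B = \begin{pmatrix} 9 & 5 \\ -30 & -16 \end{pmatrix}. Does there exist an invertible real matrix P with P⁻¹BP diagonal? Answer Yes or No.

Yes

Characteristic polynomial: p(s) = s^2 + 7s + 6 = (s + 1)(s + 6).
All 2 eigenvalues are distinct, so B is diagonalizable.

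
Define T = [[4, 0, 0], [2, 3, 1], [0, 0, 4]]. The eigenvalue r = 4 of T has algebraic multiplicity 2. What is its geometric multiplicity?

2

T − 4I = [[0, 0, 0], [2, -1, 1], [0, 0, 0]].
This matrix has rank 1, so its null space has dimension 3 − 1 = 2.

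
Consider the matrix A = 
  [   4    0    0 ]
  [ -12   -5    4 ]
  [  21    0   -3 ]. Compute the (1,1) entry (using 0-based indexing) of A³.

-125

Characteristic polynomial: r^3 + 4r^2 - 17r - 60 = (r - 4)(r + 3)(r + 5), so the eigenvalues are -5, -3, 4.
r=4: eigenvector (1, 0, 3).
r=-5: eigenvector (0, 1, 0).
r=-3: eigenvector (0, 2, 1).
P = [[1, 0, 0], [0, 1, 2], [3, 0, 1]], D = diag(4, -5, -3), P⁻¹ = [[1, 0, 0], [6, 1, -2], [-3, 0, 1]].
A³ = P·diag(64, -125, -27)·P⁻¹ = [[64, 0, 0], [-588, -125, 196], [273, 0, -27]].
The requested entry is -125.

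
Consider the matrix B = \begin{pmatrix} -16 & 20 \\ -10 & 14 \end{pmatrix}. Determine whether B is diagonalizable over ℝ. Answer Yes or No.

Characteristic polynomial: p(λ) = λ^2 + 2λ - 24 = (λ - 4)(λ + 6).
All 2 eigenvalues are distinct, so B is diagonalizable.

Yes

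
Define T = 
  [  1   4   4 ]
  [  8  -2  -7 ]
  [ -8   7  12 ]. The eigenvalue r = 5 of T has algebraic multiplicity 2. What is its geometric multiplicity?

T − 5I = [[-4, 4, 4], [8, -7, -7], [-8, 7, 7]].
This matrix has rank 2, so its null space has dimension 3 − 2 = 1.

1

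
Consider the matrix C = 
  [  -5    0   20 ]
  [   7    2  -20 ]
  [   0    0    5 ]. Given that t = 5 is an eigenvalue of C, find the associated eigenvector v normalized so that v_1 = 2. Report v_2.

-2

C − 5I = [[-10, 0, 20], [7, -3, -20], [0, 0, 0]].
Solving (C − 5I)v = 0 gives the eigenspace spanned by (2, -2, 1).
With v_1 = 2, v = (2, -2, 1), so v_2 = -2.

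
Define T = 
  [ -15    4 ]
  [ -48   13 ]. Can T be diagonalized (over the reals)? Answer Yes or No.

Yes

Characteristic polynomial: p(s) = s^2 + 2s - 3 = (s - 1)(s + 3).
All 2 eigenvalues are distinct, so T is diagonalizable.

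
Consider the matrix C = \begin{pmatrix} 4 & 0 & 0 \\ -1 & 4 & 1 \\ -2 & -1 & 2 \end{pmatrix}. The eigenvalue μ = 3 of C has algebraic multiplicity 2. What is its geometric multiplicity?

1

C − 3I = [[1, 0, 0], [-1, 1, 1], [-2, -1, -1]].
This matrix has rank 2, so its null space has dimension 3 − 2 = 1.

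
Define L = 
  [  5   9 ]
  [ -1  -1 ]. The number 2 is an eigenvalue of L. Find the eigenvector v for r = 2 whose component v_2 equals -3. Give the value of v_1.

9

L − 2I = [[3, 9], [-1, -3]].
Solving (L − 2I)v = 0 gives the eigenspace spanned by (9, -3).
With v_2 = -3, v = (9, -3), so v_1 = 9.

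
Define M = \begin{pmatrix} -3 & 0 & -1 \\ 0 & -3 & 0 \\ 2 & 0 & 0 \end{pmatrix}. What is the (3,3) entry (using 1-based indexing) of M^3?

Characteristic polynomial: s^3 + 6s^2 + 11s + 6 = (s + 1)(s + 2)(s + 3), so the eigenvalues are -3, -2, -1.
s=-1: eigenvector (-1, 0, 2).
s=-3: eigenvector (0, 1, 0).
s=-2: eigenvector (-1, 0, 1).
P = [[-1, 0, -1], [0, 1, 0], [2, 0, 1]], D = diag(-1, -3, -2), P⁻¹ = [[1, 0, 1], [0, 1, 0], [-2, 0, -1]].
M³ = P·diag(-1, -27, -8)·P⁻¹ = [[-15, 0, -7], [0, -27, 0], [14, 0, 6]].
The requested entry is 6.

6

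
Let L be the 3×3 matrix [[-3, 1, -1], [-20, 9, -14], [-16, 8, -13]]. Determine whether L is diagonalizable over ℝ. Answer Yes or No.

No

Characteristic polynomial: p(s) = s^3 + 7s^2 + 11s + 5 = (s + 1)^2(s + 5).
s = -1 has algebraic multiplicity 2; rank(L + 1I) = 2, so geometric multiplicity = 1.
Geometric multiplicity < algebraic multiplicity, so L is not diagonalizable.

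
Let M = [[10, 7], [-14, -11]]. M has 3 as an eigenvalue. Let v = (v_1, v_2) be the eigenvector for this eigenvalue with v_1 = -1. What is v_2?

1

M − 3I = [[7, 7], [-14, -14]].
Solving (M − 3I)v = 0 gives the eigenspace spanned by (-1, 1).
With v_1 = -1, v = (-1, 1), so v_2 = 1.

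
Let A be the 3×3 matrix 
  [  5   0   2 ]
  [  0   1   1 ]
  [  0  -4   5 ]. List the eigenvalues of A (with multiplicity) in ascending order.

Characteristic polynomial: p(λ) = λ^3 - 11λ^2 + 39λ - 45 = (λ - 5)(λ - 3)^2.
Roots (with multiplicity): 3, 3, 5.

3, 3, 5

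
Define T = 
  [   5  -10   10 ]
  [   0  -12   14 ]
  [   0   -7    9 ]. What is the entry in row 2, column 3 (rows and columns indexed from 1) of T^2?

-42

Characteristic polynomial: λ^3 - 2λ^2 - 25λ + 50 = (λ - 5)(λ - 2)(λ + 5), so the eigenvalues are -5, 2, 5.
λ=5: eigenvector (1, 0, 0).
λ=-5: eigenvector (1, 2, 1).
λ=2: eigenvector (0, 1, 1).
P = [[1, 1, 0], [0, 2, 1], [0, 1, 1]], D = diag(5, -5, 2), P⁻¹ = [[1, -1, 1], [0, 1, -1], [0, -1, 2]].
T² = P·diag(25, 25, 4)·P⁻¹ = [[25, 0, 0], [0, 46, -42], [0, 21, -17]].
The requested entry is -42.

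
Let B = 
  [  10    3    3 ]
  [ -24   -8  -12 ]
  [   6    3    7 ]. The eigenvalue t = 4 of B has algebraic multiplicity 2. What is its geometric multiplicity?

2

B − 4I = [[6, 3, 3], [-24, -12, -12], [6, 3, 3]].
This matrix has rank 1, so its null space has dimension 3 − 1 = 2.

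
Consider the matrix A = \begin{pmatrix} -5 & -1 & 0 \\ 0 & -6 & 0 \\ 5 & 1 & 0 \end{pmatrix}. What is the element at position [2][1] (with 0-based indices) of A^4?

Characteristic polynomial: t^3 + 11t^2 + 30t = t(t + 5)(t + 6), so the eigenvalues are -6, -5, 0.
t=-6: eigenvector (1, 1, -1).
t=-5: eigenvector (-1, 0, 1).
t=0: eigenvector (0, 0, 1).
P = [[1, -1, 0], [1, 0, 0], [-1, 1, 1]], D = diag(-6, -5, 0), P⁻¹ = [[0, 1, 0], [-1, 1, 0], [1, 0, 1]].
A⁴ = P·diag(1296, 625, 0)·P⁻¹ = [[625, 671, 0], [0, 1296, 0], [-625, -671, 0]].
The requested entry is -671.

-671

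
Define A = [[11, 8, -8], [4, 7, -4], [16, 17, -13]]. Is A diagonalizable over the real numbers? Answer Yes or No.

No

Characteristic polynomial: p(s) = s^3 - 5s^2 + 7s - 3 = (s - 3)(s - 1)^2.
s = 1 has algebraic multiplicity 2; rank(A − 1I) = 2, so geometric multiplicity = 1.
Geometric multiplicity < algebraic multiplicity, so A is not diagonalizable.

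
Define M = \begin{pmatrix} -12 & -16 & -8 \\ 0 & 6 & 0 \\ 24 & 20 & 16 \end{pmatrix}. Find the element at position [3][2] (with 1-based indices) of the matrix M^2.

56

Characteristic polynomial: t^3 - 10t^2 + 24t = t(t - 6)(t - 4), so the eigenvalues are 0, 4, 6.
t=4: eigenvector (1, 0, -2).
t=6: eigenvector (0, 1, -2).
t=0: eigenvector (2, 0, -3).
P = [[1, 0, 2], [0, 1, 0], [-2, -2, -3]], D = diag(4, 6, 0), P⁻¹ = [[-3, -4, -2], [0, 1, 0], [2, 2, 1]].
M² = P·diag(16, 36, 0)·P⁻¹ = [[-48, -64, -32], [0, 36, 0], [96, 56, 64]].
The requested entry is 56.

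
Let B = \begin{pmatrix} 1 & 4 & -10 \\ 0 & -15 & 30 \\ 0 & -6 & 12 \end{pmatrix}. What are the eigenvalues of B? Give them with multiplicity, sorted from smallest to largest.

Characteristic polynomial: p(s) = s^3 + 2s^2 - 3s = s(s - 1)(s + 3).
Roots (with multiplicity): -3, 0, 1.

-3, 0, 1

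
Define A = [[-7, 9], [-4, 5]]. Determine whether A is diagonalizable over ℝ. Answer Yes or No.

Characteristic polynomial: p(t) = t^2 + 2t + 1 = (t + 1)^2.
t = -1 has algebraic multiplicity 2; rank(A + 1I) = 1, so geometric multiplicity = 1.
Geometric multiplicity < algebraic multiplicity, so A is not diagonalizable.

No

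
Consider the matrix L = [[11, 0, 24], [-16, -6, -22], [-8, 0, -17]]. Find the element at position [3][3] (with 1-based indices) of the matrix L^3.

-497

Characteristic polynomial: r^3 + 12r^2 + 41r + 30 = (r + 1)(r + 5)(r + 6), so the eigenvalues are -6, -5, -1.
r=-5: eigenvector (-3, 4, 2).
r=-6: eigenvector (0, 1, 0).
r=-1: eigenvector (-2, 2, 1).
P = [[-3, 0, -2], [4, 1, 2], [2, 0, 1]], D = diag(-5, -6, -1), P⁻¹ = [[1, 0, 2], [0, 1, -2], [-2, 0, -3]].
L³ = P·diag(-125, -216, -1)·P⁻¹ = [[371, 0, 744], [-496, -216, -562], [-248, 0, -497]].
The requested entry is -497.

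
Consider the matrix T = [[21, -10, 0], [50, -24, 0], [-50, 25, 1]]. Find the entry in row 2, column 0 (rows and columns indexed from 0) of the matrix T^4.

2550

Characteristic polynomial: r^3 + 2r^2 - 7r + 4 = (r - 1)^2(r + 4), so the eigenvalues are -4, 1, 1.
r=1: eigenvector (1, 2, -2).
r=-4: eigenvector (2, 5, -5).
r=1: eigenvector (2, 4, -3).
P = [[1, 2, 2], [2, 5, 4], [-2, -5, -3]], D = diag(1, -4, 1), P⁻¹ = [[5, -4, -2], [-2, 1, 0], [0, 1, 1]].
T⁴ = P·diag(1, 256, 1)·P⁻¹ = [[-1019, 510, 0], [-2550, 1276, 0], [2550, -1275, 1]].
The requested entry is 2550.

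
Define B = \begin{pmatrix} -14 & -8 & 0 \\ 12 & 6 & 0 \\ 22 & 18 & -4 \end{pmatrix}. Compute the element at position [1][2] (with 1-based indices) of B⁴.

2560

Characteristic polynomial: λ^3 + 12λ^2 + 44λ + 48 = (λ + 2)(λ + 4)(λ + 6), so the eigenvalues are -6, -4, -2.
λ=-6: eigenvector (1, -1, -2).
λ=-2: eigenvector (-2, 3, 5).
λ=-4: eigenvector (0, 0, 1).
P = [[1, -2, 0], [-1, 3, 0], [-2, 5, 1]], D = diag(-6, -2, -4), P⁻¹ = [[3, 2, 0], [1, 1, 0], [1, -1, 1]].
B⁴ = P·diag(1296, 16, 256)·P⁻¹ = [[3856, 2560, 0], [-3840, -2544, 0], [-7440, -5360, 256]].
The requested entry is 2560.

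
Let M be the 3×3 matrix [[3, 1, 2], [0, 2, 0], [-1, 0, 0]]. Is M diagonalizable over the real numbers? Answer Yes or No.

Characteristic polynomial: p(s) = s^3 - 5s^2 + 8s - 4 = (s - 2)^2(s - 1).
s = 2 has algebraic multiplicity 2; rank(M − 2I) = 2, so geometric multiplicity = 1.
Geometric multiplicity < algebraic multiplicity, so M is not diagonalizable.

No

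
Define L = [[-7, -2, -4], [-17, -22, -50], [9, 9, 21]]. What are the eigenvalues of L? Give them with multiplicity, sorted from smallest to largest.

Characteristic polynomial: p(r) = r^3 + 8r^2 - 3r - 90 = (r - 3)(r + 5)(r + 6).
Roots (with multiplicity): -6, -5, 3.

-6, -5, 3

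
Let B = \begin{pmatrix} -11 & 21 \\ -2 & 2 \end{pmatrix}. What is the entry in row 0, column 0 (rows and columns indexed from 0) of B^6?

84799

Characteristic polynomial: μ^2 + 9μ + 20 = (μ + 4)(μ + 5), so the eigenvalues are -5, -4.
μ=-5: eigenvector (7, 2).
μ=-4: eigenvector (3, 1).
P = [[7, 3], [2, 1]], D = diag(-5, -4), P⁻¹ = [[1, -3], [-2, 7]].
B⁶ = P·diag(15625, 4096)·P⁻¹ = [[84799, -242109], [23058, -65078]].
The requested entry is 84799.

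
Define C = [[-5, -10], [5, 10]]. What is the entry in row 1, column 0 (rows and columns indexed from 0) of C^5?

Characteristic polynomial: μ^2 - 5μ = μ(μ - 5), so the eigenvalues are 0, 5.
μ=5: eigenvector (-1, 1).
μ=0: eigenvector (-2, 1).
P = [[-1, -2], [1, 1]], D = diag(5, 0), P⁻¹ = [[1, 2], [-1, -1]].
C⁵ = P·diag(3125, 0)·P⁻¹ = [[-3125, -6250], [3125, 6250]].
The requested entry is 3125.

3125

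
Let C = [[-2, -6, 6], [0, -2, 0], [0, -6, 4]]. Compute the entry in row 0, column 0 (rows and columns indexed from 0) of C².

4

Characteristic polynomial: μ^3 - 12μ - 16 = (μ - 4)(μ + 2)^2, so the eigenvalues are -2, -2, 4.
μ=-2: eigenvector (1, 0, 0).
μ=-2: eigenvector (-2, 1, 1).
μ=4: eigenvector (1, 0, 1).
P = [[1, -2, 1], [0, 1, 0], [0, 1, 1]], D = diag(-2, -2, 4), P⁻¹ = [[1, 3, -1], [0, 1, 0], [0, -1, 1]].
C² = P·diag(4, 4, 16)·P⁻¹ = [[4, -12, 12], [0, 4, 0], [0, -12, 16]].
The requested entry is 4.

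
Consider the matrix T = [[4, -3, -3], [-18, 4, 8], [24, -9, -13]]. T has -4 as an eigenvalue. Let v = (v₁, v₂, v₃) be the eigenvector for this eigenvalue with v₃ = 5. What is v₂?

T + 4I = [[8, -3, -3], [-18, 8, 8], [24, -9, -9]].
Solving (T + 4I)v = 0 gives the eigenspace spanned by (0, -5, 5).
With v₃ = 5, v = (0, -5, 5), so v₂ = -5.

-5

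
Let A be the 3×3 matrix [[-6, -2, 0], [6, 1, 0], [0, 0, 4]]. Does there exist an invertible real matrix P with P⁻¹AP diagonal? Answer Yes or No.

Yes

Characteristic polynomial: p(λ) = λ^3 + λ^2 - 14λ - 24 = (λ - 4)(λ + 2)(λ + 3).
All 3 eigenvalues are distinct, so A is diagonalizable.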